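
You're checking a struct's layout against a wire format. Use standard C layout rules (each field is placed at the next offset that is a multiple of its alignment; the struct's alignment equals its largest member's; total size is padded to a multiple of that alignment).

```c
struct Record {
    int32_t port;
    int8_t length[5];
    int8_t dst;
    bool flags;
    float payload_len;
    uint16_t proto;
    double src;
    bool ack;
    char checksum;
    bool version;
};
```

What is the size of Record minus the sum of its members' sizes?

12

@0: port [4B, align 4] → 4
@4: length [5B, align 1] → 9
@9: dst [1B, align 1] → 10
@10: flags [1B, align 1] → 11
+1 pad (align 4)
@12: payload_len [4B, align 4] → 16
@16: proto [2B, align 2] → 18
+6 pad (align 8)
@24: src [8B, align 8] → 32
@32: ack [1B, align 1] → 33
@33: checksum [1B, align 1] → 34
@34: version [1B, align 1] → 35
+5 tail pad (align 8)
size 40, align 8
data bytes 28, size 40 → padding 12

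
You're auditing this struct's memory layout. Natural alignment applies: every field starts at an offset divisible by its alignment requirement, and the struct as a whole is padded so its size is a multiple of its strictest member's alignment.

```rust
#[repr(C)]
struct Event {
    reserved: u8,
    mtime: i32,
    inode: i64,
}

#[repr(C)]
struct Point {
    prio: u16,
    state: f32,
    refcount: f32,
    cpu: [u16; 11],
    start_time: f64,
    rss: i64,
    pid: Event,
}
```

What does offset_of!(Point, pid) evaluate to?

Event: @0: reserved [1B, align 1] → 1; +3 pad (align 4); @4: mtime [4B, align 4] → 8; @8: inode [8B, align 8] → 16; size 16, align 8
@0: prio [2B, align 2] → 2
+2 pad (align 4)
@4: state [4B, align 4] → 8
@8: refcount [4B, align 4] → 12
@12: cpu [22B, align 2] → 34
+6 pad (align 8)
@40: start_time [8B, align 8] → 48
@48: rss [8B, align 8] → 56
@56: pid [16B, align 8] → 72

56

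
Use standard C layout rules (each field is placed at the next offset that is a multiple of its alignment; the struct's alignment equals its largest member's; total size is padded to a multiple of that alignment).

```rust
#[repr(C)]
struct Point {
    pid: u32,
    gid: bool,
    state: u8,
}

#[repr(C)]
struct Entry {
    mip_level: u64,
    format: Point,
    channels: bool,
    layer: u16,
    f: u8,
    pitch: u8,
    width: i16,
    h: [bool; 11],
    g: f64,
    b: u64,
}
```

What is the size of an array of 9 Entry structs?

Point: pid at 0 (size 4, align 4) → ends 4; gid at 4 (size 1, align 1) → ends 5; state at 5 (size 1, align 1) → ends 6; tail pad 2 to reach multiple of 4; total 8 bytes, alignment 4
mip_level at 0 (size 8, align 8) → ends 8
format at 8 (size 8, align 4) → ends 16
channels at 16 (size 1, align 1) → ends 17
pad 1 to align 2 for layer
layer at 18 (size 2, align 2) → ends 20
f at 20 (size 1, align 1) → ends 21
pitch at 21 (size 1, align 1) → ends 22
width at 22 (size 2, align 2) → ends 24
h at 24 (size 11, align 1) → ends 35
pad 5 to align 8 for g
g at 40 (size 8, align 8) → ends 48
b at 48 (size 8, align 8) → ends 56
total 56 bytes, alignment 8
array of 9: 9 × 56 = 504

504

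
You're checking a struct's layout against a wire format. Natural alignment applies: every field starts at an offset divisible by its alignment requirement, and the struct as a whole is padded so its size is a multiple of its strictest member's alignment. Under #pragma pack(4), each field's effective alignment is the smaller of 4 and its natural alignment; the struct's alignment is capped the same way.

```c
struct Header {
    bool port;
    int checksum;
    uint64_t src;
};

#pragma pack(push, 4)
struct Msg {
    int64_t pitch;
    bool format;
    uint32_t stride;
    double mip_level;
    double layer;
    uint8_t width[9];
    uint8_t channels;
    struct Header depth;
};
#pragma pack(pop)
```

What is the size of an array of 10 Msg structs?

600

Header: 0..1  port  (1B, 1-aligned); 1..4  -- padding (3B); 4..8  checksum  (4B, 4-aligned); 8..16  src  (8B, 8-aligned); sizeof = 16, alignof = 8
0..8  pitch  (8B, 4-aligned)
8..9  format  (1B, 1-aligned)
9..12  -- padding (3B)
12..16  stride  (4B, 4-aligned)
16..24  mip_level  (8B, 4-aligned)
24..32  layer  (8B, 4-aligned)
32..41  width  (9B, 1-aligned)
41..42  channels  (1B, 1-aligned)
42..44  -- padding (2B)
44..60  depth  (16B, 4-aligned)
sizeof = 60, alignof = 4
array of 10: 10 × 60 = 600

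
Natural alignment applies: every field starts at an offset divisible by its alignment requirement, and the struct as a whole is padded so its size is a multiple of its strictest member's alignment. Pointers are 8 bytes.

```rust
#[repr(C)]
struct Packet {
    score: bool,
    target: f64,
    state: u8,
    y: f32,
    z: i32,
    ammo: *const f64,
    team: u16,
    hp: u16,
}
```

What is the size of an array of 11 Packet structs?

@0: score [1B, align 1] → 1
+7 pad (align 8)
@8: target [8B, align 8] → 16
@16: state [1B, align 1] → 17
+3 pad (align 4)
@20: y [4B, align 4] → 24
@24: z [4B, align 4] → 28
+4 pad (align 8)
@32: ammo [8B, align 8] → 40
@40: team [2B, align 2] → 42
@42: hp [2B, align 2] → 44
+4 tail pad (align 8)
size 48, align 8
array of 11: 11 × 48 = 528

528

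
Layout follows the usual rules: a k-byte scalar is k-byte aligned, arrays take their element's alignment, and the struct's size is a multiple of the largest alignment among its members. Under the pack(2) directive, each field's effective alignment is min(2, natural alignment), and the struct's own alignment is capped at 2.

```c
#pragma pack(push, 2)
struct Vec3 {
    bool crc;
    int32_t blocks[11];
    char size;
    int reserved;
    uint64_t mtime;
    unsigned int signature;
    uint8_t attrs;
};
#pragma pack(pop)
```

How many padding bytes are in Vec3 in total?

0..1  crc  (1B, 1-aligned)
1..2  -- padding (1B)
2..46  blocks  (44B, 2-aligned)
46..47  size  (1B, 1-aligned)
47..48  -- padding (1B)
48..52  reserved  (4B, 2-aligned)
52..60  mtime  (8B, 2-aligned)
60..64  signature  (4B, 2-aligned)
64..65  attrs  (1B, 1-aligned)
65..66  -- tail padding (1B)
sizeof = 66, alignof = 2
data bytes 63, size 66 → padding 3

3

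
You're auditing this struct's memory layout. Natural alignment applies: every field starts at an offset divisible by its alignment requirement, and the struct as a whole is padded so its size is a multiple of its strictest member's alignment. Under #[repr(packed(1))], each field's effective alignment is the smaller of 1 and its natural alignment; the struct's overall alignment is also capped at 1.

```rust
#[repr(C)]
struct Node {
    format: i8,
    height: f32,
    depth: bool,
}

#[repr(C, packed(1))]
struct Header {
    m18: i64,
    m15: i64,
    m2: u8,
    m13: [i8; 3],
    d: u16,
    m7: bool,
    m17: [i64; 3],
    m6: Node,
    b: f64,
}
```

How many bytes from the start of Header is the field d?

Node: 0..1  format  (1B, 1-aligned); 1..4  -- padding (3B); 4..8  height  (4B, 4-aligned); 8..9  depth  (1B, 1-aligned); 9..12  -- tail padding (3B); sizeof = 12, alignof = 4
0..8  m18  (8B, 1-aligned)
8..16  m15  (8B, 1-aligned)
16..17  m2  (1B, 1-aligned)
17..20  m13  (3B, 1-aligned)
20..22  d  (2B, 1-aligned)

20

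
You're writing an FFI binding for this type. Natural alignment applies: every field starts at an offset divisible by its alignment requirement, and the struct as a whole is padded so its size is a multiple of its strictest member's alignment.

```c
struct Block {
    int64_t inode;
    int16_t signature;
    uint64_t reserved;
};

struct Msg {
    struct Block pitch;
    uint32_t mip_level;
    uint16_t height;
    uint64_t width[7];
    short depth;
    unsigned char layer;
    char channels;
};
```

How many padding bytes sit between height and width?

Block: 0..8  inode  (8B, 8-aligned); 8..10  signature  (2B, 2-aligned); 10..16  -- padding (6B); 16..24  reserved  (8B, 8-aligned); sizeof = 24, alignof = 8
0..24  pitch  (24B, 8-aligned)
24..28  mip_level  (4B, 4-aligned)
28..30  height  (2B, 2-aligned)
30..32  -- padding (2B)
32..88  width  (56B, 8-aligned)

2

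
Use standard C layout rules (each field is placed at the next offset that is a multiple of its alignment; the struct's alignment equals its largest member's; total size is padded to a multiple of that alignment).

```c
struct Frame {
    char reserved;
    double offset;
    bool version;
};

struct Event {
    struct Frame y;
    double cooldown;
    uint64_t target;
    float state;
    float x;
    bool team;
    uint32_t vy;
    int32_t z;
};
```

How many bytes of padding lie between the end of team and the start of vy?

Frame: reserved at 0 (size 1, align 1) → ends 1; pad 7 to align 8 for offset; offset at 8 (size 8, align 8) → ends 16; version at 16 (size 1, align 1) → ends 17; tail pad 7 to reach multiple of 8; total 24 bytes, alignment 8
y at 0 (size 24, align 8) → ends 24
cooldown at 24 (size 8, align 8) → ends 32
target at 32 (size 8, align 8) → ends 40
state at 40 (size 4, align 4) → ends 44
x at 44 (size 4, align 4) → ends 48
team at 48 (size 1, align 1) → ends 49
pad 3 to align 4 for vy
vy at 52 (size 4, align 4) → ends 56

3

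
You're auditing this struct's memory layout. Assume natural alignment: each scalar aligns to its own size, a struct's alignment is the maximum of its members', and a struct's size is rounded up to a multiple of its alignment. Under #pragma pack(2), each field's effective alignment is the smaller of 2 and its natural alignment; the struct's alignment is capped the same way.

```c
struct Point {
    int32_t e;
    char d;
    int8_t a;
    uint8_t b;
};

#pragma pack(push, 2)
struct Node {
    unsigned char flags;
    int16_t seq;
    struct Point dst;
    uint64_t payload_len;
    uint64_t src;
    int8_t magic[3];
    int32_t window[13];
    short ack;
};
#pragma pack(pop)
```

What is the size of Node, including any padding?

86 bytes

Point: e at 0 (size 4, align 4) → ends 4; d at 4 (size 1, align 1) → ends 5; a at 5 (size 1, align 1) → ends 6; b at 6 (size 1, align 1) → ends 7; tail pad 1 to reach multiple of 4; total 8 bytes, alignment 4
flags at 0 (size 1, align 1) → ends 1
pad 1 to align 2 for seq
seq at 2 (size 2, align 2) → ends 4
dst at 4 (size 8, align 2) → ends 12
payload_len at 12 (size 8, align 2) → ends 20
src at 20 (size 8, align 2) → ends 28
magic at 28 (size 3, align 1) → ends 31
pad 1 to align 2 for window
window at 32 (size 52, align 2) → ends 84
ack at 84 (size 2, align 2) → ends 86
total 86 bytes, alignment 2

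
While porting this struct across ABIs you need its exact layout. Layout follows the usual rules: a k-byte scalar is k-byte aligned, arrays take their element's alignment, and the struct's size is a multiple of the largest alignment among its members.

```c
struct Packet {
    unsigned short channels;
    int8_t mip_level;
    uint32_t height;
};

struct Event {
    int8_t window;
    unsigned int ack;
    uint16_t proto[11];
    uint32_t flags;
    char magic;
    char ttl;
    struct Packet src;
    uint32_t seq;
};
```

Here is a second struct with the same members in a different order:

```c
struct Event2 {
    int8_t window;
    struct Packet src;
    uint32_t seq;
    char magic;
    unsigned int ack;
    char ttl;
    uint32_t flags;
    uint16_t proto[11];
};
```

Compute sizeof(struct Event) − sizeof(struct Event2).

Packet: @0: channels [2B, align 2] → 2; @2: mip_level [1B, align 1] → 3; +1 pad (align 4); @4: height [4B, align 4] → 8; size 8, align 4
@0: window [1B, align 1] → 1
+3 pad (align 4)
@4: ack [4B, align 4] → 8
@8: proto [22B, align 2] → 30
+2 pad (align 4)
@32: flags [4B, align 4] → 36
@36: magic [1B, align 1] → 37
@37: ttl [1B, align 1] → 38
+2 pad (align 4)
@40: src [8B, align 4] → 48
@48: seq [4B, align 4] → 52
size 52, align 4
— Event2 —
@0: window [1B, align 1] → 1
+3 pad (align 4)
@4: src [8B, align 4] → 12
@12: seq [4B, align 4] → 16
@16: magic [1B, align 1] → 17
+3 pad (align 4)
@20: ack [4B, align 4] → 24
@24: ttl [1B, align 1] → 25
+3 pad (align 4)
@28: flags [4B, align 4] → 32
@32: proto [22B, align 2] → 54
+2 tail pad (align 4)
size 56, align 4
52 − 56 = -4

-4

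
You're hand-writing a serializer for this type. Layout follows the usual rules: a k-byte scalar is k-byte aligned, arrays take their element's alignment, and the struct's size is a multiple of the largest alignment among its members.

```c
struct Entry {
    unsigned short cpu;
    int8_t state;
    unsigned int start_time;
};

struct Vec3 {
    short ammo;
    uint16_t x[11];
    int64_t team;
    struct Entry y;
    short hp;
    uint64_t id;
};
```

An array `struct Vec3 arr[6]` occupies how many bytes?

Entry: @0: cpu [2B, align 2] → 2; @2: state [1B, align 1] → 3; +1 pad (align 4); @4: start_time [4B, align 4] → 8; size 8, align 4
@0: ammo [2B, align 2] → 2
@2: x [22B, align 2] → 24
@24: team [8B, align 8] → 32
@32: y [8B, align 4] → 40
@40: hp [2B, align 2] → 42
+6 pad (align 8)
@48: id [8B, align 8] → 56
size 56, align 8
array of 6: 6 × 56 = 336

336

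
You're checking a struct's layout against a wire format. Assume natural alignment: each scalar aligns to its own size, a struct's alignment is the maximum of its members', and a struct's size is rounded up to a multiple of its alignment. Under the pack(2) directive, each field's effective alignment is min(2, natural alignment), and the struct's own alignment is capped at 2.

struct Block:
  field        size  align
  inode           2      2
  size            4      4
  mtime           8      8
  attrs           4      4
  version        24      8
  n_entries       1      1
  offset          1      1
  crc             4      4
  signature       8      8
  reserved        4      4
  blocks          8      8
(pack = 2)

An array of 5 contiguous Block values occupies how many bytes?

340

0..2  inode  (2B, 2-aligned)
2..6  size  (4B, 2-aligned)
6..14  mtime  (8B, 2-aligned)
14..18  attrs  (4B, 2-aligned)
18..42  version  (24B, 2-aligned)
42..43  n_entries  (1B, 1-aligned)
43..44  offset  (1B, 1-aligned)
44..48  crc  (4B, 2-aligned)
48..56  signature  (8B, 2-aligned)
56..60  reserved  (4B, 2-aligned)
60..68  blocks  (8B, 2-aligned)
sizeof = 68, alignof = 2
array of 5: 5 × 68 = 340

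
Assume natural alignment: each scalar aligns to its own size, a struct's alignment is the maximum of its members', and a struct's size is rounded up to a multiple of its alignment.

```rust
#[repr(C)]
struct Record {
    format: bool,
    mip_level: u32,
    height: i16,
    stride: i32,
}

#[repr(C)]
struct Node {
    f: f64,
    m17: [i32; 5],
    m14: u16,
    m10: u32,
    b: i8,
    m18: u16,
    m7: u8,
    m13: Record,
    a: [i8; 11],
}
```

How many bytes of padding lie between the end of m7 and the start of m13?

3

Record: @0: format [1B, align 1] → 1; +3 pad (align 4); @4: mip_level [4B, align 4] → 8; @8: height [2B, align 2] → 10; +2 pad (align 4); @12: stride [4B, align 4] → 16; size 16, align 4
@0: f [8B, align 8] → 8
@8: m17 [20B, align 4] → 28
@28: m14 [2B, align 2] → 30
+2 pad (align 4)
@32: m10 [4B, align 4] → 36
@36: b [1B, align 1] → 37
+1 pad (align 2)
@38: m18 [2B, align 2] → 40
@40: m7 [1B, align 1] → 41
+3 pad (align 4)
@44: m13 [16B, align 4] → 60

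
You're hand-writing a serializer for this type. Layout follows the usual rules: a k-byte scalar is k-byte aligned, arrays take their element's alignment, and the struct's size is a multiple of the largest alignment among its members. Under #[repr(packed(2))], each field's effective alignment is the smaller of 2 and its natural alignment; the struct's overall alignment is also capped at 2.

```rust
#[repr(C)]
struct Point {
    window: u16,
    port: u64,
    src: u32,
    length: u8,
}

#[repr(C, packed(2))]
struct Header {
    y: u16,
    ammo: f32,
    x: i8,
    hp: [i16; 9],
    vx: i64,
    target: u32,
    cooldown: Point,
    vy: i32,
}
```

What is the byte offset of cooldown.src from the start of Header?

54

Point: window at 0 (size 2, align 2) → ends 2; pad 6 to align 8 for port; port at 8 (size 8, align 8) → ends 16; src at 16 (size 4, align 4) → ends 20; length at 20 (size 1, align 1) → ends 21; tail pad 3 to reach multiple of 8; total 24 bytes, alignment 8
y at 0 (size 2, align 2) → ends 2
ammo at 2 (size 4, align 2) → ends 6
x at 6 (size 1, align 1) → ends 7
pad 1 to align 2 for hp
hp at 8 (size 18, align 2) → ends 26
vx at 26 (size 8, align 2) → ends 34
target at 34 (size 4, align 2) → ends 38
cooldown at 38 (size 24, align 2) → ends 62
within Point: src at 16
38 + 16 = 54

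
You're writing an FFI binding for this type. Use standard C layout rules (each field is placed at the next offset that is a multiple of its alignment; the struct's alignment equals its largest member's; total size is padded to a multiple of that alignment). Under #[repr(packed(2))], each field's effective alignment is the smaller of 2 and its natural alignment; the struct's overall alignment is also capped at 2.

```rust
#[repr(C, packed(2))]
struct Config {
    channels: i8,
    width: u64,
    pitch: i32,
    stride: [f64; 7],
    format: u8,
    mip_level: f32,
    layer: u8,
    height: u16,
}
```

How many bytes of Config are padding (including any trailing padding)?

@0: channels [1B, align 1] → 1
+1 pad (align 2)
@2: width [8B, align 2] → 10
@10: pitch [4B, align 2] → 14
@14: stride [56B, align 2] → 70
@70: format [1B, align 1] → 71
+1 pad (align 2)
@72: mip_level [4B, align 2] → 76
@76: layer [1B, align 1] → 77
+1 pad (align 2)
@78: height [2B, align 2] → 80
size 80, align 2
data bytes 77, size 80 → padding 3

3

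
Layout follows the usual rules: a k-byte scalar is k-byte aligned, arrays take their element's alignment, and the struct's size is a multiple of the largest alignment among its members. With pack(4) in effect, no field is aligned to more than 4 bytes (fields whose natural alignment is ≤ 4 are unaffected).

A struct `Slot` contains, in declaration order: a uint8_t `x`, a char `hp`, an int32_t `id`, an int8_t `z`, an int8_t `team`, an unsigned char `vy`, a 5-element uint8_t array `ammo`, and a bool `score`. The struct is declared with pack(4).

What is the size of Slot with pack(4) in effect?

x at 0 (size 1, align 1) → ends 1
hp at 1 (size 1, align 1) → ends 2
pad 2 to align 4 for id
id at 4 (size 4, align 4) → ends 8
z at 8 (size 1, align 1) → ends 9
team at 9 (size 1, align 1) → ends 10
vy at 10 (size 1, align 1) → ends 11
ammo at 11 (size 5, align 1) → ends 16
score at 16 (size 1, align 1) → ends 17
tail pad 3 to reach multiple of 4
total 20 bytes, alignment 4

20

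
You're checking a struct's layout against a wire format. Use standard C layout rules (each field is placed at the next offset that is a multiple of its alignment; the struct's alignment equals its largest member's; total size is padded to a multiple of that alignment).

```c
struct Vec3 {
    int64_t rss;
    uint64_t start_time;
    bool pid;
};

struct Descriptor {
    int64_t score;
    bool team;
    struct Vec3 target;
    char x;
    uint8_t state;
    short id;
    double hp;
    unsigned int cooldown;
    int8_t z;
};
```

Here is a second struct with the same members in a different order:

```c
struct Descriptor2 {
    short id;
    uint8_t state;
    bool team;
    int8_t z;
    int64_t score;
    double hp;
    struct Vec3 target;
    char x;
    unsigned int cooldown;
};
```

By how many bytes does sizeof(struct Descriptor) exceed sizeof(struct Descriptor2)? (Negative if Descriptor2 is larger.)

8

Vec3: 0..8  rss  (8B, 8-aligned); 8..16  start_time  (8B, 8-aligned); 16..17  pid  (1B, 1-aligned); 17..24  -- tail padding (7B); sizeof = 24, alignof = 8
0..8  score  (8B, 8-aligned)
8..9  team  (1B, 1-aligned)
9..16  -- padding (7B)
16..40  target  (24B, 8-aligned)
40..41  x  (1B, 1-aligned)
41..42  state  (1B, 1-aligned)
42..44  id  (2B, 2-aligned)
44..48  -- padding (4B)
48..56  hp  (8B, 8-aligned)
56..60  cooldown  (4B, 4-aligned)
60..61  z  (1B, 1-aligned)
61..64  -- tail padding (3B)
sizeof = 64, alignof = 8
— Descriptor2 —
0..2  id  (2B, 2-aligned)
2..3  state  (1B, 1-aligned)
3..4  team  (1B, 1-aligned)
4..5  z  (1B, 1-aligned)
5..8  -- padding (3B)
8..16  score  (8B, 8-aligned)
16..24  hp  (8B, 8-aligned)
24..48  target  (24B, 8-aligned)
48..49  x  (1B, 1-aligned)
49..52  -- padding (3B)
52..56  cooldown  (4B, 4-aligned)
sizeof = 56, alignof = 8
64 − 56 = 8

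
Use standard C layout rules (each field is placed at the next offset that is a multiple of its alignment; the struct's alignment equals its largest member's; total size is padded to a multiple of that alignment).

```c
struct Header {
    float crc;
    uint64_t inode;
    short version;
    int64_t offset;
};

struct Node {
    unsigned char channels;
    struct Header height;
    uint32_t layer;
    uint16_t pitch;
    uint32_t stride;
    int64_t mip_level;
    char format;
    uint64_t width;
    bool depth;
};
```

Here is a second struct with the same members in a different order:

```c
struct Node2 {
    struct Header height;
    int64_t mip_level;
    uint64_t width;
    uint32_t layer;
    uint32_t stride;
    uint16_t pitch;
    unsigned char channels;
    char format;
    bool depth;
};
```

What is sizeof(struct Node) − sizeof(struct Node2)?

Header: 0..4  crc  (4B, 4-aligned); 4..8  -- padding (4B); 8..16  inode  (8B, 8-aligned); 16..18  version  (2B, 2-aligned); 18..24  -- padding (6B); 24..32  offset  (8B, 8-aligned); sizeof = 32, alignof = 8
0..1  channels  (1B, 1-aligned)
1..8  -- padding (7B)
8..40  height  (32B, 8-aligned)
40..44  layer  (4B, 4-aligned)
44..46  pitch  (2B, 2-aligned)
46..48  -- padding (2B)
48..52  stride  (4B, 4-aligned)
52..56  -- padding (4B)
56..64  mip_level  (8B, 8-aligned)
64..65  format  (1B, 1-aligned)
65..72  -- padding (7B)
72..80  width  (8B, 8-aligned)
80..81  depth  (1B, 1-aligned)
81..88  -- tail padding (7B)
sizeof = 88, alignof = 8
— Node2 —
0..32  height  (32B, 8-aligned)
32..40  mip_level  (8B, 8-aligned)
40..48  width  (8B, 8-aligned)
48..52  layer  (4B, 4-aligned)
52..56  stride  (4B, 4-aligned)
56..58  pitch  (2B, 2-aligned)
58..59  channels  (1B, 1-aligned)
59..60  format  (1B, 1-aligned)
60..61  depth  (1B, 1-aligned)
61..64  -- tail padding (3B)
sizeof = 64, alignof = 8
88 − 64 = 24

24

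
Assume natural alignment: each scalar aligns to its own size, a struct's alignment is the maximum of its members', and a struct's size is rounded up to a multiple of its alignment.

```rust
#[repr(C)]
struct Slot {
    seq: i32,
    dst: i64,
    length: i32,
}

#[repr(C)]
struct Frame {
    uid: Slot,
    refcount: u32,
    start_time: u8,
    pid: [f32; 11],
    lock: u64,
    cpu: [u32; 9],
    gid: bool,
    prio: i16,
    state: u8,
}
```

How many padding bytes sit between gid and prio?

Slot: seq at 0 (size 4, align 4) → ends 4; pad 4 to align 8 for dst; dst at 8 (size 8, align 8) → ends 16; length at 16 (size 4, align 4) → ends 20; tail pad 4 to reach multiple of 8; total 24 bytes, alignment 8
uid at 0 (size 24, align 8) → ends 24
refcount at 24 (size 4, align 4) → ends 28
start_time at 28 (size 1, align 1) → ends 29
pad 3 to align 4 for pid
pid at 32 (size 44, align 4) → ends 76
pad 4 to align 8 for lock
lock at 80 (size 8, align 8) → ends 88
cpu at 88 (size 36, align 4) → ends 124
gid at 124 (size 1, align 1) → ends 125
pad 1 to align 2 for prio
prio at 126 (size 2, align 2) → ends 128

1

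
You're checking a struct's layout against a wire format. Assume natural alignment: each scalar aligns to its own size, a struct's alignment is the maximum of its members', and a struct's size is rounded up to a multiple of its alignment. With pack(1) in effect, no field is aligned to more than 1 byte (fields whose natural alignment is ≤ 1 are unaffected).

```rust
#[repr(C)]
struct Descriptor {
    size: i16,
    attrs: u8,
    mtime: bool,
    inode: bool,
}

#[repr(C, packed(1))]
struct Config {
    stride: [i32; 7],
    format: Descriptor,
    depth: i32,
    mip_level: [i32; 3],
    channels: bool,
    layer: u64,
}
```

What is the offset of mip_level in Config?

Descriptor: 0..2  size  (2B, 2-aligned); 2..3  attrs  (1B, 1-aligned); 3..4  mtime  (1B, 1-aligned); 4..5  inode  (1B, 1-aligned); 5..6  -- tail padding (1B); sizeof = 6, alignof = 2
0..28  stride  (28B, 1-aligned)
28..34  format  (6B, 1-aligned)
34..38  depth  (4B, 1-aligned)
38..50  mip_level  (12B, 1-aligned)

38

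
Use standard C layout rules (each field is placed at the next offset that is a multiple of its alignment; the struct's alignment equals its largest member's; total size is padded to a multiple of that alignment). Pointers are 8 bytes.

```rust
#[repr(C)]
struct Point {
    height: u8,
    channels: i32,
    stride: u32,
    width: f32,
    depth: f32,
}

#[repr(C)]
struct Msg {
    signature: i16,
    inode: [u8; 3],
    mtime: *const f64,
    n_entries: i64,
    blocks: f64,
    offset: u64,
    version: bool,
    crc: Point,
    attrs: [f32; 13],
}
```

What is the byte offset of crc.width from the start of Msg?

Point: @0: height [1B, align 1] → 1; +3 pad (align 4); @4: channels [4B, align 4] → 8; @8: stride [4B, align 4] → 12; @12: width [4B, align 4] → 16; @16: depth [4B, align 4] → 20; size 20, align 4
@0: signature [2B, align 2] → 2
@2: inode [3B, align 1] → 5
+3 pad (align 8)
@8: mtime [8B, align 8] → 16
@16: n_entries [8B, align 8] → 24
@24: blocks [8B, align 8] → 32
@32: offset [8B, align 8] → 40
@40: version [1B, align 1] → 41
+3 pad (align 4)
@44: crc [20B, align 4] → 64
within Point: width at 12
44 + 12 = 56

56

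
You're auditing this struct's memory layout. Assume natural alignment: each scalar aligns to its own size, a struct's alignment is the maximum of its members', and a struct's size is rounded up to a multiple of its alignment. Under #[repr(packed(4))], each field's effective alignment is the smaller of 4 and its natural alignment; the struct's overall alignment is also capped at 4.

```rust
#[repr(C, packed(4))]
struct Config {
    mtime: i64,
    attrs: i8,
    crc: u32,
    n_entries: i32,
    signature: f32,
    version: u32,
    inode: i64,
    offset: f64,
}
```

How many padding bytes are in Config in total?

mtime at 0 (size 8, align 4) → ends 8
attrs at 8 (size 1, align 1) → ends 9
pad 3 to align 4 for crc
crc at 12 (size 4, align 4) → ends 16
n_entries at 16 (size 4, align 4) → ends 20
signature at 20 (size 4, align 4) → ends 24
version at 24 (size 4, align 4) → ends 28
inode at 28 (size 8, align 4) → ends 36
offset at 36 (size 8, align 4) → ends 44
total 44 bytes, alignment 4
data bytes 41, size 44 → padding 3

3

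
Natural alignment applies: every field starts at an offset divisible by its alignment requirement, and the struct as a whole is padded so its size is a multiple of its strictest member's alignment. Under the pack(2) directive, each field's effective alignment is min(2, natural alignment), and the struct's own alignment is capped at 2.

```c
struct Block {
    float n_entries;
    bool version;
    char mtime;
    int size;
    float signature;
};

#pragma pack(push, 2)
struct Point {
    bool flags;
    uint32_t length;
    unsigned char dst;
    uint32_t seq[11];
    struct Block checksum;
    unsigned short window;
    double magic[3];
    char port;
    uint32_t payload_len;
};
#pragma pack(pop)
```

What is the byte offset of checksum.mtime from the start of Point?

57

Block: 0..4  n_entries  (4B, 4-aligned); 4..5  version  (1B, 1-aligned); 5..6  mtime  (1B, 1-aligned); 6..8  -- padding (2B); 8..12  size  (4B, 4-aligned); 12..16  signature  (4B, 4-aligned); sizeof = 16, alignof = 4
0..1  flags  (1B, 1-aligned)
1..2  -- padding (1B)
2..6  length  (4B, 2-aligned)
6..7  dst  (1B, 1-aligned)
7..8  -- padding (1B)
8..52  seq  (44B, 2-aligned)
52..68  checksum  (16B, 2-aligned)
within Block: mtime at 5
52 + 5 = 57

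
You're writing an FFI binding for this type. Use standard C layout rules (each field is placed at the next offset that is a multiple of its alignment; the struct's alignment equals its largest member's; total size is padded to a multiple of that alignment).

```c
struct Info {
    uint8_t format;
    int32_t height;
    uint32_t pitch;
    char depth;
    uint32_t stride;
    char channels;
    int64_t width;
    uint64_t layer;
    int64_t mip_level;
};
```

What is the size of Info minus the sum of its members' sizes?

format at 0 (size 1, align 1) → ends 1
pad 3 to align 4 for height
height at 4 (size 4, align 4) → ends 8
pitch at 8 (size 4, align 4) → ends 12
depth at 12 (size 1, align 1) → ends 13
pad 3 to align 4 for stride
stride at 16 (size 4, align 4) → ends 20
channels at 20 (size 1, align 1) → ends 21
pad 3 to align 8 for width
width at 24 (size 8, align 8) → ends 32
layer at 32 (size 8, align 8) → ends 40
mip_level at 40 (size 8, align 8) → ends 48
total 48 bytes, alignment 8
data bytes 39, size 48 → padding 9

9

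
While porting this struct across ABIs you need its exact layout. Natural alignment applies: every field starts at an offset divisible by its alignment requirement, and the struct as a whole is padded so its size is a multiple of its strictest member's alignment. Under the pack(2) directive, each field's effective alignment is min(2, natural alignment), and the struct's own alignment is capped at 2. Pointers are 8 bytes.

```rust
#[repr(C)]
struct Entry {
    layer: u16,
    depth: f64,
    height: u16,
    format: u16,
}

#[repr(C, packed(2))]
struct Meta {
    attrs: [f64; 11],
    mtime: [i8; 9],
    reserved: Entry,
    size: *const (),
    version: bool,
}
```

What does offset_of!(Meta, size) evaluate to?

122

Entry: @0: layer [2B, align 2] → 2; +6 pad (align 8); @8: depth [8B, align 8] → 16; @16: height [2B, align 2] → 18; @18: format [2B, align 2] → 20; +4 tail pad (align 8); size 24, align 8
@0: attrs [88B, align 2] → 88
@88: mtime [9B, align 1] → 97
+1 pad (align 2)
@98: reserved [24B, align 2] → 122
@122: size [8B, align 2] → 130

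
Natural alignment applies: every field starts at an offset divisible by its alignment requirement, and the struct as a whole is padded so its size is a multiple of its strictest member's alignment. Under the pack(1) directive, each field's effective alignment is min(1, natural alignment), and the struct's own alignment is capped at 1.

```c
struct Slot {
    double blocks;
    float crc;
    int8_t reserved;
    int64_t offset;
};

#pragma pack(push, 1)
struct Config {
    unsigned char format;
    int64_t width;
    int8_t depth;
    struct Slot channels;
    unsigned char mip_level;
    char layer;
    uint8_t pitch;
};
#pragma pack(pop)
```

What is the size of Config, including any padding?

Slot: @0: blocks [8B, align 8] → 8; @8: crc [4B, align 4] → 12; @12: reserved [1B, align 1] → 13; +3 pad (align 8); @16: offset [8B, align 8] → 24; size 24, align 8
@0: format [1B, align 1] → 1
@1: width [8B, align 1] → 9
@9: depth [1B, align 1] → 10
@10: channels [24B, align 1] → 34
@34: mip_level [1B, align 1] → 35
@35: layer [1B, align 1] → 36
@36: pitch [1B, align 1] → 37
size 37, align 1

37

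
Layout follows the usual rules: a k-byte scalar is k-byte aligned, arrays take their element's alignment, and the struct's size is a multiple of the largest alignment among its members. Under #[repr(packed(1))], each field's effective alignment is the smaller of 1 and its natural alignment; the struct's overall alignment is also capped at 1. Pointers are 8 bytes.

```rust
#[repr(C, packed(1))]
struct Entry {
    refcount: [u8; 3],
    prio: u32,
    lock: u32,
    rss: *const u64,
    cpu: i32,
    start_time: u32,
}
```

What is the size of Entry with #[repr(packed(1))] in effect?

27

refcount at 0 (size 3, align 1) → ends 3
prio at 3 (size 4, align 1) → ends 7
lock at 7 (size 4, align 1) → ends 11
rss at 11 (size 8, align 1) → ends 19
cpu at 19 (size 4, align 1) → ends 23
start_time at 23 (size 4, align 1) → ends 27
total 27 bytes, alignment 1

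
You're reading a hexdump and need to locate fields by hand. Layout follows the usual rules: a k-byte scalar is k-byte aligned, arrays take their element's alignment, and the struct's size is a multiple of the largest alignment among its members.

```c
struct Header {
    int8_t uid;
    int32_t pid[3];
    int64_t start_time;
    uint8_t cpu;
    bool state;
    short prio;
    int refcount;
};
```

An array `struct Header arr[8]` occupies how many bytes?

256

0..1  uid  (1B, 1-aligned)
1..4  -- padding (3B)
4..16  pid  (12B, 4-aligned)
16..24  start_time  (8B, 8-aligned)
24..25  cpu  (1B, 1-aligned)
25..26  state  (1B, 1-aligned)
26..28  prio  (2B, 2-aligned)
28..32  refcount  (4B, 4-aligned)
sizeof = 32, alignof = 8
array of 8: 8 × 32 = 256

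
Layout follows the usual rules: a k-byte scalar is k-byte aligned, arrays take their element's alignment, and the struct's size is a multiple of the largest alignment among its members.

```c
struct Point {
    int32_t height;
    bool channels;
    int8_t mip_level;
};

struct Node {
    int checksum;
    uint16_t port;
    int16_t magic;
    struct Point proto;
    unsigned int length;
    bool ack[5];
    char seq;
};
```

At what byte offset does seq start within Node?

25

Point: 0..4  height  (4B, 4-aligned); 4..5  channels  (1B, 1-aligned); 5..6  mip_level  (1B, 1-aligned); 6..8  -- tail padding (2B); sizeof = 8, alignof = 4
0..4  checksum  (4B, 4-aligned)
4..6  port  (2B, 2-aligned)
6..8  magic  (2B, 2-aligned)
8..16  proto  (8B, 4-aligned)
16..20  length  (4B, 4-aligned)
20..25  ack  (5B, 1-aligned)
25..26  seq  (1B, 1-aligned)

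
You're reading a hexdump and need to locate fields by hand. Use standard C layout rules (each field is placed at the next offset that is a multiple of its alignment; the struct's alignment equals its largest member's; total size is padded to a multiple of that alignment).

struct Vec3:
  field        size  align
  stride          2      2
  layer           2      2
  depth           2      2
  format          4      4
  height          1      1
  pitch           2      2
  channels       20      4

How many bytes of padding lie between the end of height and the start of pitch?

0..2  stride  (2B, 2-aligned)
2..4  layer  (2B, 2-aligned)
4..6  depth  (2B, 2-aligned)
6..8  -- padding (2B)
8..12  format  (4B, 4-aligned)
12..13  height  (1B, 1-aligned)
13..14  -- padding (1B)
14..16  pitch  (2B, 2-aligned)

1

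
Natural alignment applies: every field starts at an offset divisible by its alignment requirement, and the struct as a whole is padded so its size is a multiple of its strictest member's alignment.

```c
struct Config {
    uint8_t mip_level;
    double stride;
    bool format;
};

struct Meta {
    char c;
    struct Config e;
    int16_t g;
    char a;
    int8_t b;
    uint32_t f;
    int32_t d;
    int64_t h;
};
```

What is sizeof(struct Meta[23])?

Config: 0..1  mip_level  (1B, 1-aligned); 1..8  -- padding (7B); 8..16  stride  (8B, 8-aligned); 16..17  format  (1B, 1-aligned); 17..24  -- tail padding (7B); sizeof = 24, alignof = 8
0..1  c  (1B, 1-aligned)
1..8  -- padding (7B)
8..32  e  (24B, 8-aligned)
32..34  g  (2B, 2-aligned)
34..35  a  (1B, 1-aligned)
35..36  b  (1B, 1-aligned)
36..40  f  (4B, 4-aligned)
40..44  d  (4B, 4-aligned)
44..48  -- padding (4B)
48..56  h  (8B, 8-aligned)
sizeof = 56, alignof = 8
array of 23: 23 × 56 = 1288

1288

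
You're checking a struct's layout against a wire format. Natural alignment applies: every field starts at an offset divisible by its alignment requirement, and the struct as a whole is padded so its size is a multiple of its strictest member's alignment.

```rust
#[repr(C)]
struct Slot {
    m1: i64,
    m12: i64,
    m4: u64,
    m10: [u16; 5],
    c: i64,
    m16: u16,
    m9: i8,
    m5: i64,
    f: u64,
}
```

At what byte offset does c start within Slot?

@0: m1 [8B, align 8] → 8
@8: m12 [8B, align 8] → 16
@16: m4 [8B, align 8] → 24
@24: m10 [10B, align 2] → 34
+6 pad (align 8)
@40: c [8B, align 8] → 48

40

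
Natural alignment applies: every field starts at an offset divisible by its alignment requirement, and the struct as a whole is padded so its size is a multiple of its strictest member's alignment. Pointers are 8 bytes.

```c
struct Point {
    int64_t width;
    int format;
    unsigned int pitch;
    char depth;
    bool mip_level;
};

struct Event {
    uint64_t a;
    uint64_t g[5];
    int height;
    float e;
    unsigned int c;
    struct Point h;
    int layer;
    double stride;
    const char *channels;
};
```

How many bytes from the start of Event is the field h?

64

Point: 0..8  width  (8B, 8-aligned); 8..12  format  (4B, 4-aligned); 12..16  pitch  (4B, 4-aligned); 16..17  depth  (1B, 1-aligned); 17..18  mip_level  (1B, 1-aligned); 18..24  -- tail padding (6B); sizeof = 24, alignof = 8
0..8  a  (8B, 8-aligned)
8..48  g  (40B, 8-aligned)
48..52  height  (4B, 4-aligned)
52..56  e  (4B, 4-aligned)
56..60  c  (4B, 4-aligned)
60..64  -- padding (4B)
64..88  h  (24B, 8-aligned)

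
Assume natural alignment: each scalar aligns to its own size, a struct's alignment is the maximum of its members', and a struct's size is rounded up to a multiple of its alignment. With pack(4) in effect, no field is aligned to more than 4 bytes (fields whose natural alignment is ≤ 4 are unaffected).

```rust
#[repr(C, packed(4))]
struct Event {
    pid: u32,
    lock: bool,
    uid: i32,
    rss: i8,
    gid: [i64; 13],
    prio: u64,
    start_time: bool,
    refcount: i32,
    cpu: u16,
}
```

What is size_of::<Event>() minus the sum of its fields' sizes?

11

@0: pid [4B, align 4] → 4
@4: lock [1B, align 1] → 5
+3 pad (align 4)
@8: uid [4B, align 4] → 12
@12: rss [1B, align 1] → 13
+3 pad (align 4)
@16: gid [104B, align 4] → 120
@120: prio [8B, align 4] → 128
@128: start_time [1B, align 1] → 129
+3 pad (align 4)
@132: refcount [4B, align 4] → 136
@136: cpu [2B, align 2] → 138
+2 tail pad (align 4)
size 140, align 4
data bytes 129, size 140 → padding 11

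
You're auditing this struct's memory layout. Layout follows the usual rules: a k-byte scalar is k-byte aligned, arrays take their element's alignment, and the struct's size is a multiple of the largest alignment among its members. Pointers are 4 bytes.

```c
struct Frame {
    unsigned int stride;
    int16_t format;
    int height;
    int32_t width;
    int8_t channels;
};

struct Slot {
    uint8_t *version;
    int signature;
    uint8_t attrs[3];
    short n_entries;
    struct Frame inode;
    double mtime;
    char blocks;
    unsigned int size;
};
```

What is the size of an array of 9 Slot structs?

Frame: stride at 0 (size 4, align 4) → ends 4; format at 4 (size 2, align 2) → ends 6; pad 2 to align 4 for height; height at 8 (size 4, align 4) → ends 12; width at 12 (size 4, align 4) → ends 16; channels at 16 (size 1, align 1) → ends 17; tail pad 3 to reach multiple of 4; total 20 bytes, alignment 4
version at 0 (size 4, align 4) → ends 4
signature at 4 (size 4, align 4) → ends 8
attrs at 8 (size 3, align 1) → ends 11
pad 1 to align 2 for n_entries
n_entries at 12 (size 2, align 2) → ends 14
pad 2 to align 4 for inode
inode at 16 (size 20, align 4) → ends 36
pad 4 to align 8 for mtime
mtime at 40 (size 8, align 8) → ends 48
blocks at 48 (size 1, align 1) → ends 49
pad 3 to align 4 for size
size at 52 (size 4, align 4) → ends 56
total 56 bytes, alignment 8
array of 9: 9 × 56 = 504

504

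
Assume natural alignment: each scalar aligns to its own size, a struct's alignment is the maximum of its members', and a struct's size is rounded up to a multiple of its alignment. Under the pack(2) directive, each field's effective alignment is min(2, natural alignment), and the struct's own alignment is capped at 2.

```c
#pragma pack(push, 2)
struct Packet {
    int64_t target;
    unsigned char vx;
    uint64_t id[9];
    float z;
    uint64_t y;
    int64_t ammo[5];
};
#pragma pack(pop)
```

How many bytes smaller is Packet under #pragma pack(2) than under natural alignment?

natural layout:
  @0: target [8B, align 8] → 8
  @8: vx [1B, align 1] → 9
  +7 pad (align 8)
  @16: id [72B, align 8] → 88
  @88: z [4B, align 4] → 92
  +4 pad (align 8)
  @96: y [8B, align 8] → 104
  @104: ammo [40B, align 8] → 144
  size 144, align 8
packed(2) layout:
  @0: target [8B, align 2] → 8
  @8: vx [1B, align 1] → 9
  +1 pad (align 2)
  @10: id [72B, align 2] → 82
  @82: z [4B, align 2] → 86
  @86: y [8B, align 2] → 94
  @94: ammo [40B, align 2] → 134
  size 134, align 2
144 − 134 = 10

10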